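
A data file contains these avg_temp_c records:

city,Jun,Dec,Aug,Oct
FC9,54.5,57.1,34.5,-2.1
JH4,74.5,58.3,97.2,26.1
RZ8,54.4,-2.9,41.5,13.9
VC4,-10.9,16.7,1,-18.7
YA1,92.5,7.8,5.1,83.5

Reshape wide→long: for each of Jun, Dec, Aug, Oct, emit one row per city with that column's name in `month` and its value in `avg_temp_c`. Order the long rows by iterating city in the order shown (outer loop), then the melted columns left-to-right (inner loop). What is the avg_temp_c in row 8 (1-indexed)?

26.1

20 rows total (5 × 4). Row 8: index ⌊(8-1)/4⌋ = 1 into city → JH4; (8-1) mod 4 = 3 into the melted columns → Oct.
So row 8 is (JH4, Oct, 26.1); avg_temp_c = 26.1.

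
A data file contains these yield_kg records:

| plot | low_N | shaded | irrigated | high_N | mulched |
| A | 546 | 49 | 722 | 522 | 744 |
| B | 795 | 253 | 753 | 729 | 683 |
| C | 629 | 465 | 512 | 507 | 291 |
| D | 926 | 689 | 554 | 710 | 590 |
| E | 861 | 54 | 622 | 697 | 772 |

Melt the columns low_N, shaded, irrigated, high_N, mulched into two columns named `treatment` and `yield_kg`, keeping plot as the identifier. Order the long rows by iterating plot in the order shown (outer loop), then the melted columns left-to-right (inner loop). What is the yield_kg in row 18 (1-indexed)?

25 rows total (5 × 5). Row 18: index ⌊(18-1)/5⌋ = 3 into plot → D; (18-1) mod 5 = 2 into the melted columns → irrigated.
So row 18 is (D, irrigated, 554); yield_kg = 554.

554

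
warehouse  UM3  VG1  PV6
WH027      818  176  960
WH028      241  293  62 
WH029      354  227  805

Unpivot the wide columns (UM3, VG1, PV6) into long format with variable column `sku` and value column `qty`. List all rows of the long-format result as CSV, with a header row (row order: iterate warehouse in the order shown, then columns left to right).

warehouse,sku,qty
WH027,UM3,818
WH027,VG1,176
WH027,PV6,960
WH028,UM3,241
WH028,VG1,293
WH028,PV6,62
WH029,UM3,354
WH029,VG1,227
WH029,PV6,805

Each (warehouse, column) pair becomes one row: 3 × 3 = 9 rows.
For example, (WH027, UM3) → qty=818.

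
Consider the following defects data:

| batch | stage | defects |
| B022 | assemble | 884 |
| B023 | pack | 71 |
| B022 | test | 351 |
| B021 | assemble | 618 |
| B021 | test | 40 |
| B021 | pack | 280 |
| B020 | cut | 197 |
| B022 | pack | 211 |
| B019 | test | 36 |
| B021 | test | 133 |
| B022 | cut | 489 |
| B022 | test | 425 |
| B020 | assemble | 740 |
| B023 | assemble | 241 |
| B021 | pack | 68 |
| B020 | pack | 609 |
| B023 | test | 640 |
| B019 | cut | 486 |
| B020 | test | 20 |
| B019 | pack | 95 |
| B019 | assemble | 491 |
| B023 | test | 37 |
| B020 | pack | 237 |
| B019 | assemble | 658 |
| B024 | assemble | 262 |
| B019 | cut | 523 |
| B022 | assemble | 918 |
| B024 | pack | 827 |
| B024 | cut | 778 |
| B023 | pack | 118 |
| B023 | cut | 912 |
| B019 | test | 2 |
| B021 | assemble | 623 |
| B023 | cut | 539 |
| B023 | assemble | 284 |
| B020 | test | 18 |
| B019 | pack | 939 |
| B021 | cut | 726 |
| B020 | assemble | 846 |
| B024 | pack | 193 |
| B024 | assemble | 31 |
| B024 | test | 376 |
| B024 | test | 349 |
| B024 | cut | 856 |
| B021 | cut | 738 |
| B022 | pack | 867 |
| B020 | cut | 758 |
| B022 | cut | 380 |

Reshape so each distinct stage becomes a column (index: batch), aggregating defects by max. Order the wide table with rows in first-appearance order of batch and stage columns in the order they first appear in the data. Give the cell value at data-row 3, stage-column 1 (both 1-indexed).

With rows in first-appearance order of batch, row 3 is batch=B021. stage columns in first-appearance order: assemble, pack, test, cut; column 1 is assemble.
Long rows with batch=B021, stage=assemble: max(618, 623) = 623.

623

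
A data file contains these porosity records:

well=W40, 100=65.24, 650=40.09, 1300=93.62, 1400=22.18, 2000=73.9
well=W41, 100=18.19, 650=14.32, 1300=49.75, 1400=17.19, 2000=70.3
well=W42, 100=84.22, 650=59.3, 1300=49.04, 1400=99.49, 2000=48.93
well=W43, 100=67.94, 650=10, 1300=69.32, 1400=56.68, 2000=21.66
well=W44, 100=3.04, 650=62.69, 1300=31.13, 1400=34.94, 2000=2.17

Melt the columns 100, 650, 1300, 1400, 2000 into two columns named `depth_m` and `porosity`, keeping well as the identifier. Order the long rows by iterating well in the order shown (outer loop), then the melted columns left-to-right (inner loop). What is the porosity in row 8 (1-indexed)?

49.75

25 rows total (5 × 5). Row 8: index ⌊(8-1)/5⌋ = 1 into well → W41; (8-1) mod 5 = 2 into the melted columns → 1300.
So row 8 is (W41, 1300, 49.75); porosity = 49.75.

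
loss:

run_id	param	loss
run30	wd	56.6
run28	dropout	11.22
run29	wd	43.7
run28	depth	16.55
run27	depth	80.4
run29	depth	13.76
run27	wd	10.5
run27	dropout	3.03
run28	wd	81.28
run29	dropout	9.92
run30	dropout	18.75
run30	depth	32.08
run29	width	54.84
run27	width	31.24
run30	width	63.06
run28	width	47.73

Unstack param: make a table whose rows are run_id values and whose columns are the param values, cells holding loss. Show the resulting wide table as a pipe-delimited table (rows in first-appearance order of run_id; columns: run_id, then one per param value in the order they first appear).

Columns: run_id plus the 4 distinct param values (wd, dropout, depth, width).
For example, row run30 column wd takes loss=56.6 from the long row (run30, wd).

| run_id | wd | dropout | depth | width |
| run30 | 56.6 | 18.75 | 32.08 | 63.06 |
| run28 | 81.28 | 11.22 | 16.55 | 47.73 |
| run29 | 43.7 | 9.92 | 13.76 | 54.84 |
| run27 | 10.5 | 3.03 | 80.4 | 31.24 |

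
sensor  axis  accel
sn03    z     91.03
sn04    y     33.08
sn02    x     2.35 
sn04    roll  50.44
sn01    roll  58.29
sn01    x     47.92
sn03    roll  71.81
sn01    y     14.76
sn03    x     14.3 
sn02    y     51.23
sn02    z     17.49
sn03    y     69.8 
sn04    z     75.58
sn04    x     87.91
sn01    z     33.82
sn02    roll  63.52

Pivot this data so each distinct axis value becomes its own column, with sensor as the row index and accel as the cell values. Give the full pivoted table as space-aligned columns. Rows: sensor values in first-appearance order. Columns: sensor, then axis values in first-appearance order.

Columns: sensor plus the 4 distinct axis values (z, y, x, roll).
For example, row sn03 column z takes accel=91.03 from the long row (sn03, z).

sensor  z      y      x      roll 
sn03    91.03  69.8   14.3   71.81
sn04    75.58  33.08  87.91  50.44
sn02    17.49  51.23  2.35   63.52
sn01    33.82  14.76  47.92  58.29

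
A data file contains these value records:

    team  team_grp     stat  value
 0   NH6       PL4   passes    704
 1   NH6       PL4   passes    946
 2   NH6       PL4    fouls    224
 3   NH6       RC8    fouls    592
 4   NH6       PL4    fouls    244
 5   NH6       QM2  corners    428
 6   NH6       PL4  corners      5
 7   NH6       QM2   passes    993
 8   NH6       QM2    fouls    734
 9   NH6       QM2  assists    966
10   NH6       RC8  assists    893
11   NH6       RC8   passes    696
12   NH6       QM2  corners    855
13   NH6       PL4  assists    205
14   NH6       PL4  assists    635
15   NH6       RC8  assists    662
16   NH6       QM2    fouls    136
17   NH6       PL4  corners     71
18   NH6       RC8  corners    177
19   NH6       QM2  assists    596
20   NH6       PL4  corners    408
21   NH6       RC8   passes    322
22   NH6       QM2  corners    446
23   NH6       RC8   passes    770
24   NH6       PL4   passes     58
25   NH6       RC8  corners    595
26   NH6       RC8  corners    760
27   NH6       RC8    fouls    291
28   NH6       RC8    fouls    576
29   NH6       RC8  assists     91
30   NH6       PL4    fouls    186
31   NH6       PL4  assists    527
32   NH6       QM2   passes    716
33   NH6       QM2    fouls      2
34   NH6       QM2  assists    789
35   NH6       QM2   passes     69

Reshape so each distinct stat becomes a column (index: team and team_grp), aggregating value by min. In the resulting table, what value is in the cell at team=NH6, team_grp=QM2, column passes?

69

Rows with team=NH6, team_grp=QM2 and stat=passes: value values are 993, 716, 69.
min(993, 716, 69) = 69.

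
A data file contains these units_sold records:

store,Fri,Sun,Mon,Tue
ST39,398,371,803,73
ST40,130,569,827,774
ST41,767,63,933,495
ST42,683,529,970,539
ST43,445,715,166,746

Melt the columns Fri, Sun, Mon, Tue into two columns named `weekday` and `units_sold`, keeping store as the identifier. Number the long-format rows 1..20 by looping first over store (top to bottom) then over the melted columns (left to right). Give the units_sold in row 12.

495

20 rows total (5 × 4). Row 12: index ⌊(12-1)/4⌋ = 2 into store → ST41; (12-1) mod 4 = 3 into the melted columns → Tue.
So row 12 is (ST41, Tue, 495); units_sold = 495.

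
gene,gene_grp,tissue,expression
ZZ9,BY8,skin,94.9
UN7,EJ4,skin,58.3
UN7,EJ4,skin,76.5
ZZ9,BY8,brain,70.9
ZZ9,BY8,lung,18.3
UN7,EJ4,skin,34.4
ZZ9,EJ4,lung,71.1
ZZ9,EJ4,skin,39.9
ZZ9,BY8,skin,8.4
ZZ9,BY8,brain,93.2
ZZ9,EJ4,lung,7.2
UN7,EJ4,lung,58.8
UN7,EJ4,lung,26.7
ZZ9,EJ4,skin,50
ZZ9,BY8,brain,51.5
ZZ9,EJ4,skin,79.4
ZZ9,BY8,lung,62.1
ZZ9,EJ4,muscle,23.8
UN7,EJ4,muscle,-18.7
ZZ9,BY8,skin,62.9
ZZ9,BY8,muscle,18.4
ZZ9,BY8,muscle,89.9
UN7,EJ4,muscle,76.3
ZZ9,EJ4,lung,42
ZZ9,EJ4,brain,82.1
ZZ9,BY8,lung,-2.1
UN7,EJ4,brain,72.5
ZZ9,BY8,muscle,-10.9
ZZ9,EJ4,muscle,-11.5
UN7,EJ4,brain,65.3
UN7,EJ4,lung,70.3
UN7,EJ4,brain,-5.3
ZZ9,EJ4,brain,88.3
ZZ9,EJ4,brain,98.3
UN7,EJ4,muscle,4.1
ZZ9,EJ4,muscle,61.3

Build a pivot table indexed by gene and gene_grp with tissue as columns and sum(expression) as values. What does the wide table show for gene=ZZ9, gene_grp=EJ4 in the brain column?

Rows with gene=ZZ9, gene_grp=EJ4 and tissue=brain: expression values are 82.1, 88.3, 98.3.
82.1 + 88.3 + 98.3 = 268.7.

268.7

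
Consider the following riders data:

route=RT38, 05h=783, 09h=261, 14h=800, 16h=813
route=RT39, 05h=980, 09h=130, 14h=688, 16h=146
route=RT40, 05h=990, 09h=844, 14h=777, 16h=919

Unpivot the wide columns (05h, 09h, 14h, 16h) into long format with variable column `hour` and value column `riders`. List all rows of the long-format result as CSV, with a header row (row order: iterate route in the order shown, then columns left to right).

route,hour,riders
RT38,05h,783
RT38,09h,261
RT38,14h,800
RT38,16h,813
RT39,05h,980
RT39,09h,130
RT39,14h,688
RT39,16h,146
RT40,05h,990
RT40,09h,844
RT40,14h,777
RT40,16h,919

Each (route, column) pair becomes one row: 3 × 4 = 12 rows.
For example, (RT38, 05h) → riders=783.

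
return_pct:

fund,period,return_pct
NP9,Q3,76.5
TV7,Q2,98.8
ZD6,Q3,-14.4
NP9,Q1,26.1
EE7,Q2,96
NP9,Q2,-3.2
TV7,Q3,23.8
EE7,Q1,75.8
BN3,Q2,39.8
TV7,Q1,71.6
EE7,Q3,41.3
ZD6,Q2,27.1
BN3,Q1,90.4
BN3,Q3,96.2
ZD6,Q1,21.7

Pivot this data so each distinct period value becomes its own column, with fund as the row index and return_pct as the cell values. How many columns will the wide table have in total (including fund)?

1 column for fund plus 3 distinct period values → 4 columns.

4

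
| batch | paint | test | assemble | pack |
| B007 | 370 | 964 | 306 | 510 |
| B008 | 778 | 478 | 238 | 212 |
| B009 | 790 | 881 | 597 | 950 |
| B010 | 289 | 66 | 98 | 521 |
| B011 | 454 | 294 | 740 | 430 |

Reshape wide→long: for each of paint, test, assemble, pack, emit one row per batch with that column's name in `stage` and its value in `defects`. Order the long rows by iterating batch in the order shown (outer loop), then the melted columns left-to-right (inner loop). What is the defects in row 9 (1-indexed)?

790

20 rows total (5 × 4). Row 9: index ⌊(9-1)/4⌋ = 2 into batch → B009; (9-1) mod 4 = 0 into the melted columns → paint.
So row 9 is (B009, paint, 790); defects = 790.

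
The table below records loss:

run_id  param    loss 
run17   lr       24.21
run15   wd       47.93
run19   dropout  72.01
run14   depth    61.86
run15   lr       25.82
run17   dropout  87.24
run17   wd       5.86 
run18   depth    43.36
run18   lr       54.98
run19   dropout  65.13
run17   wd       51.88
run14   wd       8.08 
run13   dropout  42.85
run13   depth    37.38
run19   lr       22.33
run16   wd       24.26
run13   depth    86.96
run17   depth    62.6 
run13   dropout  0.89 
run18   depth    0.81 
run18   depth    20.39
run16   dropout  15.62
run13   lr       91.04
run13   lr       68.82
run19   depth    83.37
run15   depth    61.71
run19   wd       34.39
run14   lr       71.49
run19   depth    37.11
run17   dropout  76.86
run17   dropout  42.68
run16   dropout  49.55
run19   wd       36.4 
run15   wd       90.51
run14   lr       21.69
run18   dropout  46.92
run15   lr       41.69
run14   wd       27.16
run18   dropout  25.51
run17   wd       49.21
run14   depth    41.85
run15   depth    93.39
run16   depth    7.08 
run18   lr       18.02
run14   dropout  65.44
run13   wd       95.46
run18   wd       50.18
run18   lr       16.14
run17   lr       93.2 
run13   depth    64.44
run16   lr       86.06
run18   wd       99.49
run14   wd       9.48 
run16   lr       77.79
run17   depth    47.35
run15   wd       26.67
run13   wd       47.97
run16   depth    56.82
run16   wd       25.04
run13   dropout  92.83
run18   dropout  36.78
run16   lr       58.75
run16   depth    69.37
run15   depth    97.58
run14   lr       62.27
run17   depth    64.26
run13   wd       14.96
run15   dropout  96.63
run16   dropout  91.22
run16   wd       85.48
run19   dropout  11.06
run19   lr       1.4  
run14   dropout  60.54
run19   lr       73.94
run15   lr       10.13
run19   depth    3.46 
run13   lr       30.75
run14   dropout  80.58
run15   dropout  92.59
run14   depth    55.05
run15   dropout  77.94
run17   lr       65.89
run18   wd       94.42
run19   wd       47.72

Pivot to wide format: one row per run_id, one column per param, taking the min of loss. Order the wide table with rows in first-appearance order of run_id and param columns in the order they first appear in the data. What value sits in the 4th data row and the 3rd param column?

60.54

With rows in first-appearance order of run_id, row 4 is run_id=run14. param columns in first-appearance order: lr, wd, dropout, depth; column 3 is dropout.
Long rows with run_id=run14, param=dropout: min(65.44, 60.54, 80.58) = 60.54.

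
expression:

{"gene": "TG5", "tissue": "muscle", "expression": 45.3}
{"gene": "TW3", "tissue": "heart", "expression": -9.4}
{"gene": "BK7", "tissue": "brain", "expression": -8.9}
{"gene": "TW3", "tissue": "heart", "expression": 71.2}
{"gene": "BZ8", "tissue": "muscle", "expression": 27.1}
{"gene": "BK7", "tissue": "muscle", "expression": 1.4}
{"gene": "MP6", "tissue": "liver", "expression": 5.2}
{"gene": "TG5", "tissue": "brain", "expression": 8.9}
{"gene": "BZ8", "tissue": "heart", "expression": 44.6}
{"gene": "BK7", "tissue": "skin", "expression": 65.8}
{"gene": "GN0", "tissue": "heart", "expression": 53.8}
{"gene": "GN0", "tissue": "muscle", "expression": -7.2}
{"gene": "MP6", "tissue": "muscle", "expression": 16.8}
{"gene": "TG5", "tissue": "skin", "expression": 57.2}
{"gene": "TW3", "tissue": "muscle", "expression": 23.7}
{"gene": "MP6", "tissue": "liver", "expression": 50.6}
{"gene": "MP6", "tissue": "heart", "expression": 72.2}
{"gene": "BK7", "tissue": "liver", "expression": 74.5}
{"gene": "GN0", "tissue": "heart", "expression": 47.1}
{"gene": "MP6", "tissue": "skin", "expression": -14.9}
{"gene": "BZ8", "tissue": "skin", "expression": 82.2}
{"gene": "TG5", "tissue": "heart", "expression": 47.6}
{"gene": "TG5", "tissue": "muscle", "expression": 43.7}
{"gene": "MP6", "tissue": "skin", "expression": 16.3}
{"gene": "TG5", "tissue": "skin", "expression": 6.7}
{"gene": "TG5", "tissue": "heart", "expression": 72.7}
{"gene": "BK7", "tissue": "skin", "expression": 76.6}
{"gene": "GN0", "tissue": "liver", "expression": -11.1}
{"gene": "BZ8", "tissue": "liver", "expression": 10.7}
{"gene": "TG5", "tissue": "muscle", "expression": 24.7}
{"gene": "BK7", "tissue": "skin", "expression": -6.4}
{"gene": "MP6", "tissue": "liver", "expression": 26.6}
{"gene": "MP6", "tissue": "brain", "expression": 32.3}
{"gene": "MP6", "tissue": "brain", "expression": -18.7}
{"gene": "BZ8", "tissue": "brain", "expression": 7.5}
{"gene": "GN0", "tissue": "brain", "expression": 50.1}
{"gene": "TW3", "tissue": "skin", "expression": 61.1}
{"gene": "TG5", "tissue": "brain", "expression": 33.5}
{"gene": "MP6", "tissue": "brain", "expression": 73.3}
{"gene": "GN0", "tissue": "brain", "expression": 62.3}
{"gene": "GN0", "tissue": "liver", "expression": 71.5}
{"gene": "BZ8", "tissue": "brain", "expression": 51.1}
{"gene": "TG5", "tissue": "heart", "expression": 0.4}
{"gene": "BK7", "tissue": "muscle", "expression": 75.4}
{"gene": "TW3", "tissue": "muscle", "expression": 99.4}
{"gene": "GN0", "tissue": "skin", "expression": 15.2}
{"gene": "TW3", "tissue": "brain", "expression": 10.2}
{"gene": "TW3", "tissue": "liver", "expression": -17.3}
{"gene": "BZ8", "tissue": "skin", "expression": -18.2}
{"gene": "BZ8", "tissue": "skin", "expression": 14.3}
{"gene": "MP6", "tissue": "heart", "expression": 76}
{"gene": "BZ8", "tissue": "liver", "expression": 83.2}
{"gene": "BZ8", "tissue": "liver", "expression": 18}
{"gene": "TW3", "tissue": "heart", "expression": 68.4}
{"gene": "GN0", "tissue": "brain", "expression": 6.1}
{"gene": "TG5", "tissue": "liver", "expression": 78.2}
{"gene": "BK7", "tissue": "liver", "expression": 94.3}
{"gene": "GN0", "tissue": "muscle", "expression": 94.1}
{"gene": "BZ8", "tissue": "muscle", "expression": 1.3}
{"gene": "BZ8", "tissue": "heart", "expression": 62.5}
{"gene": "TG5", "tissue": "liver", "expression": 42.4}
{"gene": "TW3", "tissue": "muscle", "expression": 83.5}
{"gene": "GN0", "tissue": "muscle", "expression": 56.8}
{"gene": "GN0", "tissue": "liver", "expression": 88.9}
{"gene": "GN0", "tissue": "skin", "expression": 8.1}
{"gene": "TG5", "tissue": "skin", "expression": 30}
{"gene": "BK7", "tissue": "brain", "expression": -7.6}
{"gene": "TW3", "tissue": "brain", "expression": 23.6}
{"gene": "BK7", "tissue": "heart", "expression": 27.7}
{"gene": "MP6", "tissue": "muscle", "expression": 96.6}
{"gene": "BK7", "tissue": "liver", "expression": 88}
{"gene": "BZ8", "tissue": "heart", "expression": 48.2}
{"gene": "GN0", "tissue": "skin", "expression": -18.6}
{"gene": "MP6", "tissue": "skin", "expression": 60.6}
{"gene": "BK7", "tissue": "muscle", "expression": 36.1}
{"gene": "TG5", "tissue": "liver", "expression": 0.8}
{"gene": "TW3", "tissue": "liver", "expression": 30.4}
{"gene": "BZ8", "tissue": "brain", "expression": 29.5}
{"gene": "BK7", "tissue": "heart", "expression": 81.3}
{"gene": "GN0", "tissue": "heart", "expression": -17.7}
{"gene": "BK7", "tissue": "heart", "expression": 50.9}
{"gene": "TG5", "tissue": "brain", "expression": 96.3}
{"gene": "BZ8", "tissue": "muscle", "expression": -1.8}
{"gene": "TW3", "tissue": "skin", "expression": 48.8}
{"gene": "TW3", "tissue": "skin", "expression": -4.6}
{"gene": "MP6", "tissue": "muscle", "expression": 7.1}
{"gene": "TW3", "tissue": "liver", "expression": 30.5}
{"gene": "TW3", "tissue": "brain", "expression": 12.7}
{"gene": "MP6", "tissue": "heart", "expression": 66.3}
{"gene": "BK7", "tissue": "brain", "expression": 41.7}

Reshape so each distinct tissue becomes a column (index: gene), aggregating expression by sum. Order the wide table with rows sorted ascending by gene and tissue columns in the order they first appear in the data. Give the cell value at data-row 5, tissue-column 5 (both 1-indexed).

With rows sorted ascending by gene, row 5 is gene=TG5. tissue columns in first-appearance order: muscle, heart, brain, liver, skin; column 5 is skin.
Long rows with gene=TG5, tissue=skin: 57.2 + 6.7 + 30 = 93.9.

93.9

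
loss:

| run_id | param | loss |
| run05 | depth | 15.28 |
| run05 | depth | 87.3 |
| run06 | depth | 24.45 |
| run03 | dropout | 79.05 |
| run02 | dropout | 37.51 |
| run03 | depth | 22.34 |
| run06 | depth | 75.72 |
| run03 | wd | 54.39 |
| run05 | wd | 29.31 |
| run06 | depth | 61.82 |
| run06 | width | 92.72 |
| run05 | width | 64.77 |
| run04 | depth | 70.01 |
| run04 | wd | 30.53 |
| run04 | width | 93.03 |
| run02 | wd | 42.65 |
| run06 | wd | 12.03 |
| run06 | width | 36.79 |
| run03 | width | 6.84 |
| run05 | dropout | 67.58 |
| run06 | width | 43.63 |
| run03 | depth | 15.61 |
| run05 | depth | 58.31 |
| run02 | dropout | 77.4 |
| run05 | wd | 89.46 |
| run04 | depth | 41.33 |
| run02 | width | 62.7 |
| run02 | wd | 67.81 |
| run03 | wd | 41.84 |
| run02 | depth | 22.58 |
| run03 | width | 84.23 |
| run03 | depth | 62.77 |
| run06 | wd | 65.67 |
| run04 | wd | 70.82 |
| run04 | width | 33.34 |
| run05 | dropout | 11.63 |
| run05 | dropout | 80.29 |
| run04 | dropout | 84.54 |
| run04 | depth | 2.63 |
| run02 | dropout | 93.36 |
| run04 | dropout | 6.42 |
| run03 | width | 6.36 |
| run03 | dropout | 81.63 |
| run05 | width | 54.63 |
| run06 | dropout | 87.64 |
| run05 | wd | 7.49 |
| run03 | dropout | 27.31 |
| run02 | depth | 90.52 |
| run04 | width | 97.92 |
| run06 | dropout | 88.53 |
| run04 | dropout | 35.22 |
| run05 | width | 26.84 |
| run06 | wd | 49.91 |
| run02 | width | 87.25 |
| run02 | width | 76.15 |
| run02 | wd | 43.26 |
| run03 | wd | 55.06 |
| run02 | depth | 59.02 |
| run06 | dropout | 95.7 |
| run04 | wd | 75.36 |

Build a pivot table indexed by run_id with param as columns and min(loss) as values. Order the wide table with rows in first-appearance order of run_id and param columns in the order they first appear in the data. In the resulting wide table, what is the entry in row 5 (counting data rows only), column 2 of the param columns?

6.42

With rows in first-appearance order of run_id, row 5 is run_id=run04. param columns in first-appearance order: depth, dropout, wd, width; column 2 is dropout.
Long rows with run_id=run04, param=dropout: min(84.54, 6.42, 35.22) = 6.42.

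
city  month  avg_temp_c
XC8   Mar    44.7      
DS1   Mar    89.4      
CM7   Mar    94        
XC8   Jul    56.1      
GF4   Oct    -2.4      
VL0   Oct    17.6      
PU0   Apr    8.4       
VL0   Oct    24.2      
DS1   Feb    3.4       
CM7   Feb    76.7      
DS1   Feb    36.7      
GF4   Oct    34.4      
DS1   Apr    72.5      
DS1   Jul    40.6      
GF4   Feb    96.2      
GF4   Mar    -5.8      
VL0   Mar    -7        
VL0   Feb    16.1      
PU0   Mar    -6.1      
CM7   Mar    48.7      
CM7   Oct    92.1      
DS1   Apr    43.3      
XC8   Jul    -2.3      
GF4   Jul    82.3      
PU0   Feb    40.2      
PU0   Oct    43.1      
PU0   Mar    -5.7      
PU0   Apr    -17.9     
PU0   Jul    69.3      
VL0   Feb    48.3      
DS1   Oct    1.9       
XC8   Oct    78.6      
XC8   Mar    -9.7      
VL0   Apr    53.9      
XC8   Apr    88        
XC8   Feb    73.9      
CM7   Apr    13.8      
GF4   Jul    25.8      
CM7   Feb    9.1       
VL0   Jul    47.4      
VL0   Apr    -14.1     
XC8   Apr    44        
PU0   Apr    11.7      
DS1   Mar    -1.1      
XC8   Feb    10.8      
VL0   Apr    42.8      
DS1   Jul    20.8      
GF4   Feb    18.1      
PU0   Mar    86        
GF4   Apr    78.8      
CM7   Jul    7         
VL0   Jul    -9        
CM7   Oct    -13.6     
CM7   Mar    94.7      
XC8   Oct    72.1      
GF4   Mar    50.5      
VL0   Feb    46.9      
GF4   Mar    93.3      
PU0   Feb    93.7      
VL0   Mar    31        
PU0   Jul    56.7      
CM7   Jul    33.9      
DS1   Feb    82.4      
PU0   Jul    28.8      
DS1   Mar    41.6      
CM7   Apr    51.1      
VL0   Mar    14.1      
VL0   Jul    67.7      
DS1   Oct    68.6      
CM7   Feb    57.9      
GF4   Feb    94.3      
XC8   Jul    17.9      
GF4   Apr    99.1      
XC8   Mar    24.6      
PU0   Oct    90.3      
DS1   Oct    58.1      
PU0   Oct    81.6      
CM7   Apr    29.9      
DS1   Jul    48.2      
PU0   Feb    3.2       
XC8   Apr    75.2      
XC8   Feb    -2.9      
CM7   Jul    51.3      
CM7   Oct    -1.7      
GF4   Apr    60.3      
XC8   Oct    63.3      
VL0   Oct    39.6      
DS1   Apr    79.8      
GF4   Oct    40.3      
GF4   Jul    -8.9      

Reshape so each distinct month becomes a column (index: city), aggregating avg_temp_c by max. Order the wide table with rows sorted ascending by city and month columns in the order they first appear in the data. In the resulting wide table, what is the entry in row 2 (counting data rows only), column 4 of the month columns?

With rows sorted ascending by city, row 2 is city=DS1. month columns in first-appearance order: Mar, Jul, Oct, Apr, Feb; column 4 is Apr.
Long rows with city=DS1, month=Apr: max(72.5, 43.3, 79.8) = 79.8.

79.8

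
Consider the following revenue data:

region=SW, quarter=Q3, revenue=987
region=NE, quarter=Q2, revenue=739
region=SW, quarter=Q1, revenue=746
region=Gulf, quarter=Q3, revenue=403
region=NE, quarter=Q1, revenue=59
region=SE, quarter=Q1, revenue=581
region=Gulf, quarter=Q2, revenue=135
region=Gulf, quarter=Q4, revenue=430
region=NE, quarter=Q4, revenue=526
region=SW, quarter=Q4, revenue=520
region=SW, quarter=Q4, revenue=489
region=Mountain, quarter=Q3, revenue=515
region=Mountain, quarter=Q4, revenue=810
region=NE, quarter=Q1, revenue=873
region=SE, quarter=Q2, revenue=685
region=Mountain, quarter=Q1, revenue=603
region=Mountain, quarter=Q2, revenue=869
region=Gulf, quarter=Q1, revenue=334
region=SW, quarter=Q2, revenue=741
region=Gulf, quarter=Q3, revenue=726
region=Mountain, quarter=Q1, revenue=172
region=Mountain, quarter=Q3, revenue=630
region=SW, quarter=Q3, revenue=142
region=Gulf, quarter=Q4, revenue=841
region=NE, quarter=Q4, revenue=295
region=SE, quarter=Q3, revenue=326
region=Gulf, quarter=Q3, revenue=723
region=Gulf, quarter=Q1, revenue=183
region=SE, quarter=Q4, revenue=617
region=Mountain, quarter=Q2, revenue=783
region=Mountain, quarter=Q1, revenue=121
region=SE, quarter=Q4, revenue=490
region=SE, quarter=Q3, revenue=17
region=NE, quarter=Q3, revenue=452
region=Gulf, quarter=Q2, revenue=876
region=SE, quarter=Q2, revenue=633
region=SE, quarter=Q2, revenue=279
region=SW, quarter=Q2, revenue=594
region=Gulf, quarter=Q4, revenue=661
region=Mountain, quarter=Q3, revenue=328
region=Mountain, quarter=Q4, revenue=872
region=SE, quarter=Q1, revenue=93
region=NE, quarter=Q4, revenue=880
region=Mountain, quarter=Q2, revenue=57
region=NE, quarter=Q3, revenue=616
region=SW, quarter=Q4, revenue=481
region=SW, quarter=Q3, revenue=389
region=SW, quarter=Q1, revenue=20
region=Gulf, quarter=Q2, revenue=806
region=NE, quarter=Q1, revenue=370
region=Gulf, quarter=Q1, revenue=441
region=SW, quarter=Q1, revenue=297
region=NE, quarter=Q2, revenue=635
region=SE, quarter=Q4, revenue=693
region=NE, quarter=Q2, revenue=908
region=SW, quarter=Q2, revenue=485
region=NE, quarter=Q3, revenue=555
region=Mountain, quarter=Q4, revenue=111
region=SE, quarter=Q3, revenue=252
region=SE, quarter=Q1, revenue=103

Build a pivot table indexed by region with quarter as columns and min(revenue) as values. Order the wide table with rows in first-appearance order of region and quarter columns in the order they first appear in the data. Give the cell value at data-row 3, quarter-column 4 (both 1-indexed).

With rows in first-appearance order of region, row 3 is region=Gulf. quarter columns in first-appearance order: Q3, Q2, Q1, Q4; column 4 is Q4.
Long rows with region=Gulf, quarter=Q4: min(430, 841, 661) = 430.

430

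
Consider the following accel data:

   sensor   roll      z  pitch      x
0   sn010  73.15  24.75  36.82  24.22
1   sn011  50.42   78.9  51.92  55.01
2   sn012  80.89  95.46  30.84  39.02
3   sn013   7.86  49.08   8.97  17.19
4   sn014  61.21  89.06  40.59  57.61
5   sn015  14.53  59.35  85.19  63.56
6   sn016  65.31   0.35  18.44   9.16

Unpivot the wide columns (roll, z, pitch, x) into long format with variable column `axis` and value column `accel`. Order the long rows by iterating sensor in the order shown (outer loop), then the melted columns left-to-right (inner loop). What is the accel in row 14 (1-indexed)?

49.08

28 rows total (7 × 4). Row 14: index ⌊(14-1)/4⌋ = 3 into sensor → sn013; (14-1) mod 4 = 1 into the melted columns → z.
So row 14 is (sn013, z, 49.08); accel = 49.08.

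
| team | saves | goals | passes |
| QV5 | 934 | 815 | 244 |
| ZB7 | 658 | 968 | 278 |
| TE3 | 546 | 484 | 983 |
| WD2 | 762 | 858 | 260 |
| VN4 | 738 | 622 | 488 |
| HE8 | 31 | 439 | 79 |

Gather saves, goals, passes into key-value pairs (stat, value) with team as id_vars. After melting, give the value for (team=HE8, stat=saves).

31

Unpivoting turns each (team, wide-column) pair into one long row.
The wide cell at row HE8, column saves holds 31, so the long row (HE8, saves) has value=31.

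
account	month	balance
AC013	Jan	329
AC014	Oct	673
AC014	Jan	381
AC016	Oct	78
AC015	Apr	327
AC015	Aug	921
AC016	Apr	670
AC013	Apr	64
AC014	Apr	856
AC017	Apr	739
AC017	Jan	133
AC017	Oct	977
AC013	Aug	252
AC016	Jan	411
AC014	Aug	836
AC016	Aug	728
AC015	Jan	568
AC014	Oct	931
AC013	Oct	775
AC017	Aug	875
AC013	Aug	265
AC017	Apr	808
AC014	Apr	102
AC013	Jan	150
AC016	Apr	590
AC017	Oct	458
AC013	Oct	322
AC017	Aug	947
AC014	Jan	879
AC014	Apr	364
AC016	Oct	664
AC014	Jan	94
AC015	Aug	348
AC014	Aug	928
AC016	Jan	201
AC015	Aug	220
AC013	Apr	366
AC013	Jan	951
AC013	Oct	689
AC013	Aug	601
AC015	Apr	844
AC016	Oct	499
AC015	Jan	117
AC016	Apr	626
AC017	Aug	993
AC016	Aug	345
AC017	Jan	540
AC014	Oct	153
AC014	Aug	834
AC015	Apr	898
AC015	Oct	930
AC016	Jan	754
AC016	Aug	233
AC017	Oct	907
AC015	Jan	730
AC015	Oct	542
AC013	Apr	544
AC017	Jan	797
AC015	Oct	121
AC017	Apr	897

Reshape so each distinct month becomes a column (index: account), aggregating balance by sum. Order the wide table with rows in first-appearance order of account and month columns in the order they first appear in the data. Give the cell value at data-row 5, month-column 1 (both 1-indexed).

With rows in first-appearance order of account, row 5 is account=AC017. month columns in first-appearance order: Jan, Oct, Apr, Aug; column 1 is Jan.
Long rows with account=AC017, month=Jan: 133 + 540 + 797 = 1470.

1470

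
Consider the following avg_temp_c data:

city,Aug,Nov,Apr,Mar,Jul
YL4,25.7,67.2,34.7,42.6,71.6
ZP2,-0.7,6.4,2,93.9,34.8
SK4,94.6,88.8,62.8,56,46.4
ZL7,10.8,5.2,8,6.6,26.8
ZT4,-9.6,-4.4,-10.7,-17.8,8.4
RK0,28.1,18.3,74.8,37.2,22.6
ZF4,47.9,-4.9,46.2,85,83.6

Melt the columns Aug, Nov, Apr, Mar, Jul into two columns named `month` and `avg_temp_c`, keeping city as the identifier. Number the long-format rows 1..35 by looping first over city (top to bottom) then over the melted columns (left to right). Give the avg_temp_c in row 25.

35 rows total (7 × 5). Row 25: index ⌊(25-1)/5⌋ = 4 into city → ZT4; (25-1) mod 5 = 4 into the melted columns → Jul.
So row 25 is (ZT4, Jul, 8.4); avg_temp_c = 8.4.

8.4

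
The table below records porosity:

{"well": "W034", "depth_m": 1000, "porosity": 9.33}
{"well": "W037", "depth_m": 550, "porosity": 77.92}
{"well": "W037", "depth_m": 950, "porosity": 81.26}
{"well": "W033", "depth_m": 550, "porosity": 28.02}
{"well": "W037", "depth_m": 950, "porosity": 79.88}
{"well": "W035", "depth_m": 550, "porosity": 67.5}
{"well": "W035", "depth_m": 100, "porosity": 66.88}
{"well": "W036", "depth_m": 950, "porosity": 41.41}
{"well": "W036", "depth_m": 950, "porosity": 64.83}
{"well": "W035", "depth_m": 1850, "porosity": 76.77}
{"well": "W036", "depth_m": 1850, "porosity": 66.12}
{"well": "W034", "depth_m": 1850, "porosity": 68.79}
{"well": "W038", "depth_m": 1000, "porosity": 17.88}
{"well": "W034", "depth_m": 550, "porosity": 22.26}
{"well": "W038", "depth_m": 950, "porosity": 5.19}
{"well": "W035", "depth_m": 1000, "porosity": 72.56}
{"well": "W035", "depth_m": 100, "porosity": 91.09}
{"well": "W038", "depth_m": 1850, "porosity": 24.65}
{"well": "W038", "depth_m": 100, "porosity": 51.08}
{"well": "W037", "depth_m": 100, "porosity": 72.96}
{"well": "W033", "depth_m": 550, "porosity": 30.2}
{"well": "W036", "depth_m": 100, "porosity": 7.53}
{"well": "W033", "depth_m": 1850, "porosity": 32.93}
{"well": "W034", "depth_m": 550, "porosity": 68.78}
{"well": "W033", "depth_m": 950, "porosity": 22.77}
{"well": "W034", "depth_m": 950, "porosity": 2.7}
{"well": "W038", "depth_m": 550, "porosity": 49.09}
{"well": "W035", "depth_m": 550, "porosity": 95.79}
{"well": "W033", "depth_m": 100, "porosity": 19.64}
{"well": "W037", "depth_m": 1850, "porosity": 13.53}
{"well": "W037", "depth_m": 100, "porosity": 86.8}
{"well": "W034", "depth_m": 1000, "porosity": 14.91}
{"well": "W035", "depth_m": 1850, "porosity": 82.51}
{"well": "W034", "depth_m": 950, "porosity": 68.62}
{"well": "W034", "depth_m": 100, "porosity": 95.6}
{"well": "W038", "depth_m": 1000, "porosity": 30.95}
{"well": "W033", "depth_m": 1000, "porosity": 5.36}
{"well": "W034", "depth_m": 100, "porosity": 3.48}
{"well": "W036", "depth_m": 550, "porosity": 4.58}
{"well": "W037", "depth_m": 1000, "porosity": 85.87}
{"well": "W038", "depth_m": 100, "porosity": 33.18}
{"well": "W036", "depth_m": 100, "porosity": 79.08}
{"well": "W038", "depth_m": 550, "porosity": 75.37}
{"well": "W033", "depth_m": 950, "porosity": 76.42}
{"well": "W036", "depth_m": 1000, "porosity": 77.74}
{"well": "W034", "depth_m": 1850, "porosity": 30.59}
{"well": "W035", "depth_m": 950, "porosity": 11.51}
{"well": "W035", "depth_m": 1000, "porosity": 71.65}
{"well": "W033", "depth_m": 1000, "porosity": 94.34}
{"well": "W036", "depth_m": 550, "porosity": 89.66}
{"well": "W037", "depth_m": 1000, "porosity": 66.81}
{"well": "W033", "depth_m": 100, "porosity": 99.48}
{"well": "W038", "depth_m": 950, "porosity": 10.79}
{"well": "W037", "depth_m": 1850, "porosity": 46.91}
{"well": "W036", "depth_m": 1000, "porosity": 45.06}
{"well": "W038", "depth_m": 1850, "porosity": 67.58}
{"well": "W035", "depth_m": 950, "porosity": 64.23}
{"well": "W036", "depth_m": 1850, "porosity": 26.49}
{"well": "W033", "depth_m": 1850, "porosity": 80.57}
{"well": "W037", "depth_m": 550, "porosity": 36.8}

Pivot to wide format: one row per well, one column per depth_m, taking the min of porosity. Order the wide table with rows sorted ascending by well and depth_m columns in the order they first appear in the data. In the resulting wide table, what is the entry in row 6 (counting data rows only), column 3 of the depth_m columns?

With rows sorted ascending by well, row 6 is well=W038. depth_m columns in first-appearance order: 1000, 550, 950, 100, 1850; column 3 is 950.
Long rows with well=W038, depth_m=950: min(5.19, 10.79) = 5.19.

5.19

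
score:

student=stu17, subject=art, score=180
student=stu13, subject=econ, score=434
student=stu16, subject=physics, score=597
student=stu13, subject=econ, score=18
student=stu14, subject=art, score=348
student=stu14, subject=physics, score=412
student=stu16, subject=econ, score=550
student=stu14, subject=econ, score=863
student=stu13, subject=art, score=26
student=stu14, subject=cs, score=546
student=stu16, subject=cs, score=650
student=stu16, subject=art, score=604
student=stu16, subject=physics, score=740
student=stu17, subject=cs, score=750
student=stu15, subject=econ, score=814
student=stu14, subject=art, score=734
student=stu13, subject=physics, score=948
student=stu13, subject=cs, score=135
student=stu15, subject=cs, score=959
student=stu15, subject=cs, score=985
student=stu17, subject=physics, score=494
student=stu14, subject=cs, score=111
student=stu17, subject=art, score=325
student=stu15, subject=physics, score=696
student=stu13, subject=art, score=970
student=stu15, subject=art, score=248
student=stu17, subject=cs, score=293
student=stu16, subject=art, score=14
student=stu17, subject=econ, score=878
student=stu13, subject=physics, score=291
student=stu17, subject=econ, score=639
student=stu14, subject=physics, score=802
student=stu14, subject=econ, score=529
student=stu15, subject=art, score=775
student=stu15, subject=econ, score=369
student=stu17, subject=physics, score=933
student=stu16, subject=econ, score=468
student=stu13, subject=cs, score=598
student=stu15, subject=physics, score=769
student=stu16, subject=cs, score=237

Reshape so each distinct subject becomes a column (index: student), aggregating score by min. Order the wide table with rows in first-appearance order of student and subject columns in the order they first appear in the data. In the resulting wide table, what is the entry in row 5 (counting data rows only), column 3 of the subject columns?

696

With rows in first-appearance order of student, row 5 is student=stu15. subject columns in first-appearance order: art, econ, physics, cs; column 3 is physics.
Long rows with student=stu15, subject=physics: min(696, 769) = 696.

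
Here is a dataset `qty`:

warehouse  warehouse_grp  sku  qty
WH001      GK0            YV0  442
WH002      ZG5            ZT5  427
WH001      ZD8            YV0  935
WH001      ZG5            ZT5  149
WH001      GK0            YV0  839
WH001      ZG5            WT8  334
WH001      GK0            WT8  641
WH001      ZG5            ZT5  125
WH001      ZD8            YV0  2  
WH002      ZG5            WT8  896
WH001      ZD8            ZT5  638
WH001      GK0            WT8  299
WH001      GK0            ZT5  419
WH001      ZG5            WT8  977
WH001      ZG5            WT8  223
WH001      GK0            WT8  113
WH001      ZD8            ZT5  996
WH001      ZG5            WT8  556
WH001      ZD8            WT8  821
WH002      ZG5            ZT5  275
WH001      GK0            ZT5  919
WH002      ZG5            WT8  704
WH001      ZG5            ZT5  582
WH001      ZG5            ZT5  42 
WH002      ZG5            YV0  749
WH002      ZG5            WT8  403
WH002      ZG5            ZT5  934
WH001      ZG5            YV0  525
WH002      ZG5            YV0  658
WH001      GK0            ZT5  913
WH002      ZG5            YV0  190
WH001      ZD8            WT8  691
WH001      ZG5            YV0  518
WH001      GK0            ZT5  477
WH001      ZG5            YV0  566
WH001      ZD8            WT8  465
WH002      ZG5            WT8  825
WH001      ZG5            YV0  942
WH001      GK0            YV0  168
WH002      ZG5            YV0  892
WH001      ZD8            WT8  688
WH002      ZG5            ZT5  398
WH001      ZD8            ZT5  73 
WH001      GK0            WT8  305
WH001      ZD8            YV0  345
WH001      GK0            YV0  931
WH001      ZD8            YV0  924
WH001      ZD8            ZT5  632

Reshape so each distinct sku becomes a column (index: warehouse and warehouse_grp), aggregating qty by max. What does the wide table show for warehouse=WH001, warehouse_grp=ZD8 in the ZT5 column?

Rows with warehouse=WH001, warehouse_grp=ZD8 and sku=ZT5: qty values are 638, 996, 73, 632.
max(638, 996, 73, 632) = 996.

996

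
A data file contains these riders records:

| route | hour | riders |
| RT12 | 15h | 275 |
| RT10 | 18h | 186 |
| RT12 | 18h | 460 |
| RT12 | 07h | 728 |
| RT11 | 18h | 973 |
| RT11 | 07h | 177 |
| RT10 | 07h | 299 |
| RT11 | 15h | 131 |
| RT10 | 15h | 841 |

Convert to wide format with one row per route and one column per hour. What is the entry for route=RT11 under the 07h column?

177

Wide layout: rows indexed by route, columns are the 3 distinct hour values (15h, 18h, 07h).
Cell (route=RT11, hour=07h) draws from the long row where route=RT11 and hour=07h, which has riders=177.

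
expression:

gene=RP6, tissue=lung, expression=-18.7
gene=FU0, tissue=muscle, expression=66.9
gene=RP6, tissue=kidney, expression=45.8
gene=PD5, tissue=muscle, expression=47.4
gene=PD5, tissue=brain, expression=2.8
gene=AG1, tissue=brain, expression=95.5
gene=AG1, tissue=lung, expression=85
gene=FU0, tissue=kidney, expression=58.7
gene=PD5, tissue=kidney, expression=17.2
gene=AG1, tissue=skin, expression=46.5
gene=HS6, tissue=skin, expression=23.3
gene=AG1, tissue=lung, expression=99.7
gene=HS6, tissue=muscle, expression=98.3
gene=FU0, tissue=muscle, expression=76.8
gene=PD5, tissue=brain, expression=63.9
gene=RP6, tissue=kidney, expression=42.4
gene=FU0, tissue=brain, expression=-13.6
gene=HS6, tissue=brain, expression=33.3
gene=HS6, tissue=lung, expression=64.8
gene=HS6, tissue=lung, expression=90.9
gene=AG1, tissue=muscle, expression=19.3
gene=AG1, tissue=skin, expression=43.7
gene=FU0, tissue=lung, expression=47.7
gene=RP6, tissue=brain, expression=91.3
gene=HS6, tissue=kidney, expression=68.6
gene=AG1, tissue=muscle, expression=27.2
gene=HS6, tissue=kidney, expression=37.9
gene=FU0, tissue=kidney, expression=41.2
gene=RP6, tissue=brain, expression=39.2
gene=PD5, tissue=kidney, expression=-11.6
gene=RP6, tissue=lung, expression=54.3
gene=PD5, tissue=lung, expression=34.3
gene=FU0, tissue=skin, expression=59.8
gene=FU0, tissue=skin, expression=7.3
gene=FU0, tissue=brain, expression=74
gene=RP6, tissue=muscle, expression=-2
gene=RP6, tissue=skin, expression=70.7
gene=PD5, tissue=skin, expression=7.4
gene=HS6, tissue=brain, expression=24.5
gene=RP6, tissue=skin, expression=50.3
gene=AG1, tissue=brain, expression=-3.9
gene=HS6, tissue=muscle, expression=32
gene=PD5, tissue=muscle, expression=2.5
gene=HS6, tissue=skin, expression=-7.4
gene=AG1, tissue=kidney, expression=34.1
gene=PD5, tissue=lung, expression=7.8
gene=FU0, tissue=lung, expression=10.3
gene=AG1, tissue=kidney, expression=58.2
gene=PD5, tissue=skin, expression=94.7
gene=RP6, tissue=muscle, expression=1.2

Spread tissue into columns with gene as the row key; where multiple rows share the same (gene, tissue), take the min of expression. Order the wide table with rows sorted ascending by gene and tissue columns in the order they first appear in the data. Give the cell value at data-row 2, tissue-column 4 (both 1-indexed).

With rows sorted ascending by gene, row 2 is gene=FU0. tissue columns in first-appearance order: lung, muscle, kidney, brain, skin; column 4 is brain.
Long rows with gene=FU0, tissue=brain: min(-13.6, 74) = -13.6.

-13.6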